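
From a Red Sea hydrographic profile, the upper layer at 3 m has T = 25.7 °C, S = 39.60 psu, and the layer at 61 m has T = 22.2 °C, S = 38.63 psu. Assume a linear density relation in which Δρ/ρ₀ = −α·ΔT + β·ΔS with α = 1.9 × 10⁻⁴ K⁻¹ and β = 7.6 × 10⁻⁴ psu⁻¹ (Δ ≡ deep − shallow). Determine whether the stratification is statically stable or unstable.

unstable

ΔT = 22.2 − 25.7 = -3.5 K and ΔS = 38.63 − 39.60 = -0.97 psu (deep − shallow).
−αΔT = 6.65 × 10⁻⁴; βΔS = -7.372 × 10⁻⁴; sum Δρ/ρ₀ = -7.22 × 10⁻⁵.
Δρ/ρ₀ < 0, so Δρ < 0: deeper water is lighter → statically unstable; the column would overturn.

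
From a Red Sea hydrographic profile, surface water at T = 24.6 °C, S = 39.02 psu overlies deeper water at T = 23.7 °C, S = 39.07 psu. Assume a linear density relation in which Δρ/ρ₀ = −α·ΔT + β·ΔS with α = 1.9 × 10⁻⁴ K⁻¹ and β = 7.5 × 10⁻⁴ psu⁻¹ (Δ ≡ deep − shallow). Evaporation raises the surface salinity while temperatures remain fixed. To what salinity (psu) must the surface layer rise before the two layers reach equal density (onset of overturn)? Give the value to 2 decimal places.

39.30 psu

Neutral buoyancy requires −α(T_deep − T_surf) + β(S_deep − S_surf′) = 0.
S_surf′ = S_deep − (α/β)·ΔT = 39.07 − (1.9 × 10⁻⁴/7.5 × 10⁻⁴)·(-0.9) = 39.2980 psu.
Increase required: 39.2980 − 39.02 = 0.2780 psu.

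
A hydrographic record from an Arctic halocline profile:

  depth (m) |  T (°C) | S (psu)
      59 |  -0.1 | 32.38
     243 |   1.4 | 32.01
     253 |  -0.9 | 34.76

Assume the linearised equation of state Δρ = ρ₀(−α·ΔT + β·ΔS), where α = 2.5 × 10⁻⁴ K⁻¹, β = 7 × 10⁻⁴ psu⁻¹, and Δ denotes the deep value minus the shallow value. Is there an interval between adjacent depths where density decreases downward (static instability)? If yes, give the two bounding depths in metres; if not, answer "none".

59–243 m

Evaluate Δρ/ρ₀ = −αΔT + βΔS across each adjacent pair:
  59–243 m: −αΔT+βΔS = −(2.5 × 10⁻⁴)(+1.5)+(7 × 10⁻⁴)(-0.37) = -6.3 × 10⁻⁴ → UNSTABLE
  243–253 m: −αΔT+βΔS = −(2.5 × 10⁻⁴)(-2.3)+(7 × 10⁻⁴)(+2.75) = 2.5 × 10⁻³ → stable
The 59–243 m interval has Δρ < 0: lighter water underlies denser water.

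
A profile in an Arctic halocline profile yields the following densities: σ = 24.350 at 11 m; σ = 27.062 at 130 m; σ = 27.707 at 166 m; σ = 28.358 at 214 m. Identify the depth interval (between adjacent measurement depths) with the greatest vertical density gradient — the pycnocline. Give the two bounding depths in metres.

11–130 m

Compute the density gradient over each adjacent pair:
  11–130 m: Δρ/Δz = 2.712/119 = 0.023 kg m⁻⁴
  130–166 m: Δρ/Δz = 0.645/36 = 0.018 kg m⁻⁴
  166–214 m: Δρ/Δz = 0.651/48 = 0.014 kg m⁻⁴
The largest gradient is in the 11–130 m interval — the pycnocline.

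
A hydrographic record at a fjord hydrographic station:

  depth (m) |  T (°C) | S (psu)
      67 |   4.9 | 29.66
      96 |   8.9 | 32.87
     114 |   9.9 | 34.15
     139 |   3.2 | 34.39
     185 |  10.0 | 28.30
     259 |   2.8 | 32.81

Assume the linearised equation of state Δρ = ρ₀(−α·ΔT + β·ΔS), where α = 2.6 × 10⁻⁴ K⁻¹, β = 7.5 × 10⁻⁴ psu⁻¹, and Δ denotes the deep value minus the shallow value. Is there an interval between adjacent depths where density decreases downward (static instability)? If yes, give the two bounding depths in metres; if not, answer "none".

139–185 m

Evaluate Δρ/ρ₀ = −αΔT + βΔS across each adjacent pair:
  67–96 m: −αΔT+βΔS = −(2.6 × 10⁻⁴)(+4.0)+(7.5 × 10⁻⁴)(+3.21) = 1.4 × 10⁻³ → stable
  96–114 m: −αΔT+βΔS = −(2.6 × 10⁻⁴)(+1.0)+(7.5 × 10⁻⁴)(+1.28) = 7.0 × 10⁻⁴ → stable
  114–139 m: −αΔT+βΔS = −(2.6 × 10⁻⁴)(-6.7)+(7.5 × 10⁻⁴)(+0.24) = 1.9 × 10⁻³ → stable
  139–185 m: −αΔT+βΔS = −(2.6 × 10⁻⁴)(+6.8)+(7.5 × 10⁻⁴)(-6.09) = -6.3 × 10⁻³ → UNSTABLE
  185–259 m: −αΔT+βΔS = −(2.6 × 10⁻⁴)(-7.2)+(7.5 × 10⁻⁴)(+4.51) = 5.3 × 10⁻³ → stable
The 139–185 m interval has Δρ < 0: lighter water underlies denser water.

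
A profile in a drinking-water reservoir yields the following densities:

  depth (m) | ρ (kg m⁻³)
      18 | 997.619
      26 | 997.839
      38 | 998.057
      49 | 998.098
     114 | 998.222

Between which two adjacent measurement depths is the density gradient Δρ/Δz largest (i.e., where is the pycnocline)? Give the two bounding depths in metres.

18–26 m

Compute the density gradient over each adjacent pair:
  18–26 m: Δρ/Δz = 0.220/8 = 0.028 kg m⁻⁴
  26–38 m: Δρ/Δz = 0.218/12 = 0.018 kg m⁻⁴
  38–49 m: Δρ/Δz = 0.041/11 = 3.7 × 10⁻³ kg m⁻⁴
  49–114 m: Δρ/Δz = 0.124/65 = 1.9 × 10⁻³ kg m⁻⁴
The largest gradient is in the 18–26 m interval — the pycnocline.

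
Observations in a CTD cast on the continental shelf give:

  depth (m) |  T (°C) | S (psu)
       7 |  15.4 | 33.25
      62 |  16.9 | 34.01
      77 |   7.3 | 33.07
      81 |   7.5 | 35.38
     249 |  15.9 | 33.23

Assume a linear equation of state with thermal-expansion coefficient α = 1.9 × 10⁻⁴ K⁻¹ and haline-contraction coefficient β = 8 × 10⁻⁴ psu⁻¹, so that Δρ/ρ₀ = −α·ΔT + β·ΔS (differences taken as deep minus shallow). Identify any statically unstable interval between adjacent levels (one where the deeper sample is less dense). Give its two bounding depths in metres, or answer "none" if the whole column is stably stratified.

Evaluate Δρ/ρ₀ = −αΔT + βΔS across each adjacent pair:
  7–62 m: −αΔT+βΔS = −(1.9 × 10⁻⁴)(+1.5)+(8 × 10⁻⁴)(+0.76) = 3.2 × 10⁻⁴ → stable
  62–77 m: −αΔT+βΔS = −(1.9 × 10⁻⁴)(-9.6)+(8 × 10⁻⁴)(-0.94) = 1.1 × 10⁻³ → stable
  77–81 m: −αΔT+βΔS = −(1.9 × 10⁻⁴)(+0.2)+(8 × 10⁻⁴)(+2.31) = 1.8 × 10⁻³ → stable
  81–249 m: −αΔT+βΔS = −(1.9 × 10⁻⁴)(+8.4)+(8 × 10⁻⁴)(-2.15) = -3.3 × 10⁻³ → UNSTABLE
The 81–249 m interval has Δρ < 0: lighter water underlies denser water.

81–249 m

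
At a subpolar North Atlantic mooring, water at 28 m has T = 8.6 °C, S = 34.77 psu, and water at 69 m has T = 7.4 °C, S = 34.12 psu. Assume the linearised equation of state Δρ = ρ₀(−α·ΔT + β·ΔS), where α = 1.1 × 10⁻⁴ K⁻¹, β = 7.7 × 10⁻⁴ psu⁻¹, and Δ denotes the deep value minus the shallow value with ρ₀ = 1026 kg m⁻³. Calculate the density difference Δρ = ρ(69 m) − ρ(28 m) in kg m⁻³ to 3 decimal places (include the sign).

ΔT = -1.2 K, ΔS = -0.65 psu (deep − shallow).
Δρ/ρ₀ = −(1.1 × 10⁻⁴)(-1.2) + (7.7 × 10⁻⁴)(-0.65) = -3.685 × 10⁻⁴.
Δρ = 1026 × (-3.685 × 10⁻⁴) = -0.378 kg m⁻³.
Negative Δρ: lighter below, statically unstable.

-0.378 kg m⁻³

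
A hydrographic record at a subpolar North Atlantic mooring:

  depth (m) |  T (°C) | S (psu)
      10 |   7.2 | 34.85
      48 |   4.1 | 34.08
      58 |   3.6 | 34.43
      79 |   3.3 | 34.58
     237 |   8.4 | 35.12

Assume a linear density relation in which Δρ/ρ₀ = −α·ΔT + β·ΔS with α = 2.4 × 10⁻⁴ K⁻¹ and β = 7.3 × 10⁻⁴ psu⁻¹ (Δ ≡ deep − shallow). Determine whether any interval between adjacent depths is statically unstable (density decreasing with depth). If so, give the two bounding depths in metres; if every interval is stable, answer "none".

Evaluate Δρ/ρ₀ = −αΔT + βΔS across each adjacent pair:
  10–48 m: −αΔT+βΔS = −(2.4 × 10⁻⁴)(-3.1)+(7.3 × 10⁻⁴)(-0.77) = 1.8 × 10⁻⁴ → stable
  48–58 m: −αΔT+βΔS = −(2.4 × 10⁻⁴)(-0.5)+(7.3 × 10⁻⁴)(+0.35) = 3.8 × 10⁻⁴ → stable
  58–79 m: −αΔT+βΔS = −(2.4 × 10⁻⁴)(-0.3)+(7.3 × 10⁻⁴)(+0.15) = 1.8 × 10⁻⁴ → stable
  79–237 m: −αΔT+βΔS = −(2.4 × 10⁻⁴)(+5.1)+(7.3 × 10⁻⁴)(+0.54) = -8.3 × 10⁻⁴ → UNSTABLE
The 79–237 m interval has Δρ < 0: lighter water underlies denser water.

79–237 m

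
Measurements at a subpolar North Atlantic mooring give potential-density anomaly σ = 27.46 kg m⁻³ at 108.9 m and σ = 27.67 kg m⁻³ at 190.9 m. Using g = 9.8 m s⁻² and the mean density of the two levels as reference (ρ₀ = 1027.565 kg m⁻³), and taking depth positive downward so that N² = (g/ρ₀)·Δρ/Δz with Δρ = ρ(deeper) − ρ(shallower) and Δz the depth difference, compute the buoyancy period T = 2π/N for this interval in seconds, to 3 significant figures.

Δρ = 1027.67 − 1027.46 = 0.21 kg m⁻³ over Δz = 190.9 − 108.9 = 82 m.
N² = (9.8/1027.565) × (0.21/82) = 2.4424 × 10⁻⁵ s⁻².
N = √(2.4424 × 10⁻⁵) = 4.9421 × 10⁻³ rad s⁻¹, so T = 2π/N = 1.2714 × 10³ s ≈ 1.27 × 10³ s.

1.27 × 10³ s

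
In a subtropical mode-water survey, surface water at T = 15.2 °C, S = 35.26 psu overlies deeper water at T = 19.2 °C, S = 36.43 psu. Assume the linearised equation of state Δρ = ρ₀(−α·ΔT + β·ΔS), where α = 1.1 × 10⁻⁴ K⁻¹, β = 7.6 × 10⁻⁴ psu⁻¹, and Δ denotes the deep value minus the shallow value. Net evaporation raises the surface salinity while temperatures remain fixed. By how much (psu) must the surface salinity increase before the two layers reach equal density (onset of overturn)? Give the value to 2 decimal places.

0.59 psu

Neutral buoyancy requires −α(T_deep − T_surf) + β(S_deep − S_surf′) = 0.
S_surf′ = S_deep − (α/β)·ΔT = 36.43 − (1.1 × 10⁻⁴/7.6 × 10⁻⁴)·(+4.0) = 35.8511 psu.
Increase required: 35.8511 − 35.26 = 0.5911 psu.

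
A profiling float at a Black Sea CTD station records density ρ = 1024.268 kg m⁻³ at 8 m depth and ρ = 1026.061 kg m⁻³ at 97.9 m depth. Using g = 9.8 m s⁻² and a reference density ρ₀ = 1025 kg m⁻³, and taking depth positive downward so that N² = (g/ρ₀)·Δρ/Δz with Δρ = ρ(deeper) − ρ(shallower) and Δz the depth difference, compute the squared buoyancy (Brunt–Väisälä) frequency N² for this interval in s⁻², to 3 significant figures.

1.91 × 10⁻⁴ s⁻²

Δρ = 1026.061 − 1024.268 = 1.793 kg m⁻³ over Δz = 97.9 − 8 = 89.9 m.
N² = (9.8/1025) × (1.793/89.9) = 1.9069 × 10⁻⁴ s⁻² ≈ 1.91 × 10⁻⁴ s⁻².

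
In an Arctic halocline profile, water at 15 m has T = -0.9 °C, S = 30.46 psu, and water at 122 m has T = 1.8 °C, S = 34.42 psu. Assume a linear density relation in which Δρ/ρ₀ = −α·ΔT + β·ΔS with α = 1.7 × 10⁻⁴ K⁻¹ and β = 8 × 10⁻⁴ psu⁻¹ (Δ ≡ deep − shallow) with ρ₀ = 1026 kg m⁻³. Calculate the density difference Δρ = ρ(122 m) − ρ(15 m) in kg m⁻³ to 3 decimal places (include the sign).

+2.779 kg m⁻³

ΔT = +2.7 K, ΔS = +3.96 psu (deep − shallow).
Δρ/ρ₀ = −(1.7 × 10⁻⁴)(+2.7) + (8 × 10⁻⁴)(+3.96) = 2.709 × 10⁻³.
Δρ = 1026 × (2.709 × 10⁻³) = +2.779 kg m⁻³.
Positive Δρ: denser below, stable.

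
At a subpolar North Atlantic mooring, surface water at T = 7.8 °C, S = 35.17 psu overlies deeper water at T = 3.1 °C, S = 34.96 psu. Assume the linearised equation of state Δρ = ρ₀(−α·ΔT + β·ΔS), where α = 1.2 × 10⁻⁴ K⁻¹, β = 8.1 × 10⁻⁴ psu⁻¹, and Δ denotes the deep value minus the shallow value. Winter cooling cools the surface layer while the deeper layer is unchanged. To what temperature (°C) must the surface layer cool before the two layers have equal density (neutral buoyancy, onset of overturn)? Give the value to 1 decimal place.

Neutral buoyancy requires Δρ = 0, i.e. −α(T_deep − T_surf′) + β(S_deep − S_surf) = 0.
T_surf′ = T_deep − (β/α)·ΔS = 3.1 − (8.1 × 10⁻⁴/1.2 × 10⁻⁴)·(-0.21) = 4.518 °C.
Cooling required: 7.8 − (4.518) = 3.282 °C.

4.5 °C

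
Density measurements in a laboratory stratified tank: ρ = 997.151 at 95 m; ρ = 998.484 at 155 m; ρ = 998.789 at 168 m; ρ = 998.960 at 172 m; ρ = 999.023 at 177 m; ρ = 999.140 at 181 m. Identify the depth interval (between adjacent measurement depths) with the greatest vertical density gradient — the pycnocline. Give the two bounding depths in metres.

168–172 m

Compute the density gradient over each adjacent pair:
  95–155 m: Δρ/Δz = 1.333/60 = 0.022 kg m⁻⁴
  155–168 m: Δρ/Δz = 0.305/13 = 0.023 kg m⁻⁴
  168–172 m: Δρ/Δz = 0.171/4 = 0.043 kg m⁻⁴
  172–177 m: Δρ/Δz = 0.063/5 = 0.013 kg m⁻⁴
  177–181 m: Δρ/Δz = 0.117/4 = 0.029 kg m⁻⁴
The largest gradient is in the 168–172 m interval — the pycnocline.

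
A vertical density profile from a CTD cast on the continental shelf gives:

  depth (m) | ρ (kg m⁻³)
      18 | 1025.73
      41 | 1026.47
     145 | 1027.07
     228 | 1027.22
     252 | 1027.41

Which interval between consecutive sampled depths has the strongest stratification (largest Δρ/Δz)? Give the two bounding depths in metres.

18–41 m

Compute the density gradient over each adjacent pair:
  18–41 m: Δρ/Δz = 0.74/23 = 0.032 kg m⁻⁴
  41–145 m: Δρ/Δz = 0.60/104 = 5.8 × 10⁻³ kg m⁻⁴
  145–228 m: Δρ/Δz = 0.15/83 = 1.8 × 10⁻³ kg m⁻⁴
  228–252 m: Δρ/Δz = 0.19/24 = 7.9 × 10⁻³ kg m⁻⁴
The largest gradient is in the 18–41 m interval — the pycnocline.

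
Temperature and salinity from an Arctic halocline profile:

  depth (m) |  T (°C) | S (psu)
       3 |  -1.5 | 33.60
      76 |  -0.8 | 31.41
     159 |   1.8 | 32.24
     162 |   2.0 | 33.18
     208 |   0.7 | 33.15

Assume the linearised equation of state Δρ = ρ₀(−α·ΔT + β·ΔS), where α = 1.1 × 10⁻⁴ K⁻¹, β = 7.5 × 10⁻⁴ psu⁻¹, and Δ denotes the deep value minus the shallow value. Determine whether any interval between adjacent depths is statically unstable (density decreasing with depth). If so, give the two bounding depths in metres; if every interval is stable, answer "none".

3–76 m

Evaluate Δρ/ρ₀ = −αΔT + βΔS across each adjacent pair:
  3–76 m: −αΔT+βΔS = −(1.1 × 10⁻⁴)(+0.7)+(7.5 × 10⁻⁴)(-2.19) = -1.7 × 10⁻³ → UNSTABLE
  76–159 m: −αΔT+βΔS = −(1.1 × 10⁻⁴)(+2.6)+(7.5 × 10⁻⁴)(+0.83) = 3.4 × 10⁻⁴ → stable
  159–162 m: −αΔT+βΔS = −(1.1 × 10⁻⁴)(+0.2)+(7.5 × 10⁻⁴)(+0.94) = 6.8 × 10⁻⁴ → stable
  162–208 m: −αΔT+βΔS = −(1.1 × 10⁻⁴)(-1.3)+(7.5 × 10⁻⁴)(-0.03) = 1.2 × 10⁻⁴ → stable
The 3–76 m interval has Δρ < 0: lighter water underlies denser water.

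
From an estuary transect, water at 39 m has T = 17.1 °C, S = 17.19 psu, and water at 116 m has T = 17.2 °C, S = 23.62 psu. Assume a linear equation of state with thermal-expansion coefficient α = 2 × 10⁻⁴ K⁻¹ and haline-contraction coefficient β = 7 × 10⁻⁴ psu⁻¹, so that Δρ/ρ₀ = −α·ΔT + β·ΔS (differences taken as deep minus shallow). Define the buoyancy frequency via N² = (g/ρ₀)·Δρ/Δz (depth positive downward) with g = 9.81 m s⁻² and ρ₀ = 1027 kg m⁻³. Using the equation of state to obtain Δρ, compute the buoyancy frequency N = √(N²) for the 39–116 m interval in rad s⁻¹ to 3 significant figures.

ΔT = +0.1 K, ΔS = +6.43 psu (deep − shallow).
Δρ/ρ₀ = −αΔT + βΔS = -2.00 × 10⁻⁵ + 4.501 × 10⁻³ = 4.481 × 10⁻³, so Δρ ≈ 4.602 kg m⁻³.
N² = (g/ρ₀)·Δρ/Δz = g·(Δρ/ρ₀)/Δz = 9.81 × 4.481 × 10⁻³ / 77 = 5.7089 × 10⁻⁴ s⁻².
N = √(5.7089 × 10⁻⁴) = 0.023893 rad s⁻¹ ≈ 0.0239 rad s⁻¹.

0.0239 rad s⁻¹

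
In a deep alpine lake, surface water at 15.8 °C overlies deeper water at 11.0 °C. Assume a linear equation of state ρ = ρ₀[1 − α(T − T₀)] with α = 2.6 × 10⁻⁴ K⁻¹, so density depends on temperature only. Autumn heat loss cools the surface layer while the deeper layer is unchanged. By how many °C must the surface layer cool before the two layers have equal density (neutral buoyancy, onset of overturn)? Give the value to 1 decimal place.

4.8 °C

With temperature the only control, equal density requires T_surf′ = T_deep.
T_surf′ = 11.0 °C.
Cooling required: 15.8 − 11.0 = 4.8 °C.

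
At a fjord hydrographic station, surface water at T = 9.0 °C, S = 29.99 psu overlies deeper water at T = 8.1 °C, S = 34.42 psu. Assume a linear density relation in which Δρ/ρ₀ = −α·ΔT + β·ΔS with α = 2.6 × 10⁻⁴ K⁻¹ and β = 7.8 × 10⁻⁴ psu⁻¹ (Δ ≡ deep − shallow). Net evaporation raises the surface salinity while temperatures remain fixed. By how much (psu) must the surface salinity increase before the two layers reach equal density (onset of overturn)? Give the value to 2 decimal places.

Neutral buoyancy requires −α(T_deep − T_surf) + β(S_deep − S_surf′) = 0.
S_surf′ = S_deep − (α/β)·ΔT = 34.42 − (2.6 × 10⁻⁴/7.8 × 10⁻⁴)·(-0.9) = 34.7200 psu.
Increase required: 34.7200 − 29.99 = 4.7300 psu.

4.73 psu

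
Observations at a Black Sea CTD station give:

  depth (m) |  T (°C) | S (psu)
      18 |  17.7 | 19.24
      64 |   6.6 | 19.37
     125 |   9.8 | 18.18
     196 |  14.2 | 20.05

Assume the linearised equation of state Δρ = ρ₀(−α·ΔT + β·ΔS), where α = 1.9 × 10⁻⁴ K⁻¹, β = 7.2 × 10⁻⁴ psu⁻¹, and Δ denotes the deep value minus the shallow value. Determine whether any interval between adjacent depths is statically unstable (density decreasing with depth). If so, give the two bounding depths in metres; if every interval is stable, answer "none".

64–125 m

Evaluate Δρ/ρ₀ = −αΔT + βΔS across each adjacent pair:
  18–64 m: −αΔT+βΔS = −(1.9 × 10⁻⁴)(-11.1)+(7.2 × 10⁻⁴)(+0.13) = 2.2 × 10⁻³ → stable
  64–125 m: −αΔT+βΔS = −(1.9 × 10⁻⁴)(+3.2)+(7.2 × 10⁻⁴)(-1.19) = -1.5 × 10⁻³ → UNSTABLE
  125–196 m: −αΔT+βΔS = −(1.9 × 10⁻⁴)(+4.4)+(7.2 × 10⁻⁴)(+1.87) = 5.1 × 10⁻⁴ → stable
The 64–125 m interval has Δρ < 0: lighter water underlies denser water.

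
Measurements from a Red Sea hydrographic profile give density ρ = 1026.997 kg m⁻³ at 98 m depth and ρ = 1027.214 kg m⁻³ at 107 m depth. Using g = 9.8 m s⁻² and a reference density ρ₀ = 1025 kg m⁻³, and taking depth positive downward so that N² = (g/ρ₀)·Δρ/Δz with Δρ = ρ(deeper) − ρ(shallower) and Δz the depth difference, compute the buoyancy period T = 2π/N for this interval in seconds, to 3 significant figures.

Δρ = 1027.214 − 1026.997 = 0.217 kg m⁻³ over Δz = 107 − 98 = 9 m.
N² = (9.8/1025) × (0.217/9) = 2.3053 × 10⁻⁴ s⁻².
N = √(2.3053 × 10⁻⁴) = 0.015183 rad s⁻¹, so T = 2π/N = 413.83 s ≈ 414 s.

414 s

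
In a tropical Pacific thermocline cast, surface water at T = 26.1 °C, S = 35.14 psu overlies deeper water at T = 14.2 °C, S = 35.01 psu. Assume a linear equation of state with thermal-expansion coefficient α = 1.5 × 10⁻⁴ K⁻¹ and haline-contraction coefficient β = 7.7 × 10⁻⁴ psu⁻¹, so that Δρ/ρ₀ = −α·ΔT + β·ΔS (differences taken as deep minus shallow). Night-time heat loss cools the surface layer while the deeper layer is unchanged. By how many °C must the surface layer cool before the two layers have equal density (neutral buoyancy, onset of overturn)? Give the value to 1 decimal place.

Neutral buoyancy requires Δρ = 0, i.e. −α(T_deep − T_surf′) + β(S_deep − S_surf) = 0.
T_surf′ = T_deep − (β/α)·ΔS = 14.2 − (7.7 × 10⁻⁴/1.5 × 10⁻⁴)·(-0.13) = 14.867 °C.
Cooling required: 26.1 − (14.867) = 11.233 °C.

11.2 °C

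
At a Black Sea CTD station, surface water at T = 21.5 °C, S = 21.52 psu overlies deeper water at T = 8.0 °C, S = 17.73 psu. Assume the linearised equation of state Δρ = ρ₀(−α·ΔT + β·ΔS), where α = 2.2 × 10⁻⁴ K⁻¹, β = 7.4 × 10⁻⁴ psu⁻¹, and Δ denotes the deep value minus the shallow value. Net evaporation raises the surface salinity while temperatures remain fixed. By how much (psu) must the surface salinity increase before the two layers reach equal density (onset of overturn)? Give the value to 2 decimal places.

Neutral buoyancy requires −α(T_deep − T_surf) + β(S_deep − S_surf′) = 0.
S_surf′ = S_deep − (α/β)·ΔT = 17.73 − (2.2 × 10⁻⁴/7.4 × 10⁻⁴)·(-13.5) = 21.7435 psu.
Increase required: 21.7435 − 21.52 = 0.2235 psu.

0.22 psu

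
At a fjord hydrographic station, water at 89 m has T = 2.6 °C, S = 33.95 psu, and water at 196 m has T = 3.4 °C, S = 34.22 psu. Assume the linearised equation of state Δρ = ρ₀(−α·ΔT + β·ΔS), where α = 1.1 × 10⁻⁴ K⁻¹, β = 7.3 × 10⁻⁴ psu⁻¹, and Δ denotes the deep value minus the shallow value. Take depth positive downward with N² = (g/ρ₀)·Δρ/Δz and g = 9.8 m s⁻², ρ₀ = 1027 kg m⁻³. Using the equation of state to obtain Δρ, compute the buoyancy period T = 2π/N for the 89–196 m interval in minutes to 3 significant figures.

33.1 min

ΔT = +0.8 K, ΔS = +0.27 psu (deep − shallow).
Δρ/ρ₀ = −αΔT + βΔS = -8.80 × 10⁻⁵ + 1.971 × 10⁻⁴ = 1.091 × 10⁻⁴, so Δρ ≈ 0.1120 kg m⁻³.
N² = (g/ρ₀)·Δρ/Δz = g·(Δρ/ρ₀)/Δz = 9.8 × 1.091 × 10⁻⁴ / 107 = 9.9923 × 10⁻⁶ s⁻².
N = √(9.9923 × 10⁻⁶) = 3.1611 × 10⁻³ rad s⁻¹ → T = 2π/N = 1.9877 × 10³ s = 33.128 min ≈ 33.1 min.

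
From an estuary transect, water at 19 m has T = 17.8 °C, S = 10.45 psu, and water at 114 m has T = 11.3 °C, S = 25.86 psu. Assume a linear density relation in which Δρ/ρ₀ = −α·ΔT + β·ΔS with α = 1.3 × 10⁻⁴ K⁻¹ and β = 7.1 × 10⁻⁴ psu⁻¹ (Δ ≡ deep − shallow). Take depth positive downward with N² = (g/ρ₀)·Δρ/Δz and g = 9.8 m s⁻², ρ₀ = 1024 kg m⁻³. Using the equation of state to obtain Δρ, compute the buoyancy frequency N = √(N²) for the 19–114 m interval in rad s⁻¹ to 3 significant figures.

ΔT = -6.5 K, ΔS = +15.41 psu (deep − shallow).
Δρ/ρ₀ = −αΔT + βΔS = 8.45 × 10⁻⁴ + 0.0109411 = 0.0117861, so Δρ ≈ 12.07 kg m⁻³.
N² = (g/ρ₀)·Δρ/Δz = g·(Δρ/ρ₀)/Δz = 9.8 × 0.0117861 / 95 = 1.2158 × 10⁻³ s⁻².
N = √(1.2158 × 10⁻³) = 0.034868 rad s⁻¹ ≈ 0.0349 rad s⁻¹.

0.0349 rad s⁻¹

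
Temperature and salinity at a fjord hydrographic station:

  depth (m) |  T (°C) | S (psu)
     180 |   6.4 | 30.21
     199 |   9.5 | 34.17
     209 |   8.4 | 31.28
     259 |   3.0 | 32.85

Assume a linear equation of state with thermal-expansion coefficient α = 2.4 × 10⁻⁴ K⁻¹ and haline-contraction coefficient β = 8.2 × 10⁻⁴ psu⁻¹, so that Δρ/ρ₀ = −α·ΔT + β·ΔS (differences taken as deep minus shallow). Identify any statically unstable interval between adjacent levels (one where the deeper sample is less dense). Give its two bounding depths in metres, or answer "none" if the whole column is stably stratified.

Evaluate Δρ/ρ₀ = −αΔT + βΔS across each adjacent pair:
  180–199 m: −αΔT+βΔS = −(2.4 × 10⁻⁴)(+3.1)+(8.2 × 10⁻⁴)(+3.96) = 2.5 × 10⁻³ → stable
  199–209 m: −αΔT+βΔS = −(2.4 × 10⁻⁴)(-1.1)+(8.2 × 10⁻⁴)(-2.89) = -2.1 × 10⁻³ → UNSTABLE
  209–259 m: −αΔT+βΔS = −(2.4 × 10⁻⁴)(-5.4)+(8.2 × 10⁻⁴)(+1.57) = 2.6 × 10⁻³ → stable
The 199–209 m interval has Δρ < 0: lighter water underlies denser water.

199–209 m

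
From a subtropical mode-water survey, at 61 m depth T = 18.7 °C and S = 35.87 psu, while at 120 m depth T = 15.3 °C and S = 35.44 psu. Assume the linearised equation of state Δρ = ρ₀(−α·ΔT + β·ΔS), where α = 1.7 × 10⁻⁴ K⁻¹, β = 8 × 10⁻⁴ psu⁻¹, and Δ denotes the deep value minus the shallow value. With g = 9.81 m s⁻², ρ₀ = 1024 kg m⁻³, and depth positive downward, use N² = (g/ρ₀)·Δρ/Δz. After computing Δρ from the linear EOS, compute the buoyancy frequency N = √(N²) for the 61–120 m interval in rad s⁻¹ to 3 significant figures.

ΔT = -3.4 K, ΔS = -0.43 psu (deep − shallow).
Δρ/ρ₀ = −αΔT + βΔS = 5.78 × 10⁻⁴ − 3.44 × 10⁻⁴ = 2.34 × 10⁻⁴, so Δρ ≈ 0.2396 kg m⁻³.
N² = (g/ρ₀)·Δρ/Δz = g·(Δρ/ρ₀)/Δz = 9.81 × 2.34 × 10⁻⁴ / 59 = 3.8907 × 10⁻⁵ s⁻².
N = √(3.8907 × 10⁻⁵) = 6.2375 × 10⁻³ rad s⁻¹ ≈ 6.24 × 10⁻³ rad s⁻¹.

6.24 × 10⁻³ rad s⁻¹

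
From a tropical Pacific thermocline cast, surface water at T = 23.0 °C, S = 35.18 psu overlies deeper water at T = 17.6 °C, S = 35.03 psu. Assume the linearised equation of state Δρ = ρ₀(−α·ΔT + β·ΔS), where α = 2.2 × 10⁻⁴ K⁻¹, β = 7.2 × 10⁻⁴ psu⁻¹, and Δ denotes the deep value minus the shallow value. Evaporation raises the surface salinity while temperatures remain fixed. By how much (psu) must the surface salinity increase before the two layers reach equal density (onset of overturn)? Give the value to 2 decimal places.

1.50 psu

Neutral buoyancy requires −α(T_deep − T_surf) + β(S_deep − S_surf′) = 0.
S_surf′ = S_deep − (α/β)·ΔT = 35.03 − (2.2 × 10⁻⁴/7.2 × 10⁻⁴)·(-5.4) = 36.6800 psu.
Increase required: 36.6800 − 35.18 = 1.5000 psu.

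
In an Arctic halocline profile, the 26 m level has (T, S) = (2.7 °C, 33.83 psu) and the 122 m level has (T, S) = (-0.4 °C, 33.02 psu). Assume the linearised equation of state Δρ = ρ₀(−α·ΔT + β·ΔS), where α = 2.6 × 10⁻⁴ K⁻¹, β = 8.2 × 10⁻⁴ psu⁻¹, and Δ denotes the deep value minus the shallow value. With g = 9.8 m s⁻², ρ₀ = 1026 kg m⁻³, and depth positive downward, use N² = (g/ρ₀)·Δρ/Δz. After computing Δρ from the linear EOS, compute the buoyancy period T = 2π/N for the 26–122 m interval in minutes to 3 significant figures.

27.5 min

ΔT = -3.1 K, ΔS = -0.81 psu (deep − shallow).
Δρ/ρ₀ = −αΔT + βΔS = 8.06 × 10⁻⁴ − 6.642 × 10⁻⁴ = 1.418 × 10⁻⁴, so Δρ ≈ 0.1455 kg m⁻³.
N² = (g/ρ₀)·Δρ/Δz = g·(Δρ/ρ₀)/Δz = 9.8 × 1.418 × 10⁻⁴ / 96 = 1.4475 × 10⁻⁵ s⁻².
N = √(1.4475 × 10⁻⁵) = 3.8046 × 10⁻³ rad s⁻¹ → T = 2π/N = 1.6515 × 10³ s = 27.525 min ≈ 27.5 min.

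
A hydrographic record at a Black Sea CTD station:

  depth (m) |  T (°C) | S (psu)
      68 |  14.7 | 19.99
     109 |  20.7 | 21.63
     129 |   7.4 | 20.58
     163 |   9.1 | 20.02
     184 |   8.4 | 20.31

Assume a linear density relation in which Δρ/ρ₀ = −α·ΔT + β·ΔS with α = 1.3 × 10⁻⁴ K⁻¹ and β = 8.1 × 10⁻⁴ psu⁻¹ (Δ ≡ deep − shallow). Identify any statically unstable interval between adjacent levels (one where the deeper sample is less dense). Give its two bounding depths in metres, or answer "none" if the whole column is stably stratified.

Evaluate Δρ/ρ₀ = −αΔT + βΔS across each adjacent pair:
  68–109 m: −αΔT+βΔS = −(1.3 × 10⁻⁴)(+6.0)+(8.1 × 10⁻⁴)(+1.64) = 5.5 × 10⁻⁴ → stable
  109–129 m: −αΔT+βΔS = −(1.3 × 10⁻⁴)(-13.3)+(8.1 × 10⁻⁴)(-1.05) = 8.8 × 10⁻⁴ → stable
  129–163 m: −αΔT+βΔS = −(1.3 × 10⁻⁴)(+1.7)+(8.1 × 10⁻⁴)(-0.56) = -6.7 × 10⁻⁴ → UNSTABLE
  163–184 m: −αΔT+βΔS = −(1.3 × 10⁻⁴)(-0.7)+(8.1 × 10⁻⁴)(+0.29) = 3.3 × 10⁻⁴ → stable
The 129–163 m interval has Δρ < 0: lighter water underlies denser water.

129–163 m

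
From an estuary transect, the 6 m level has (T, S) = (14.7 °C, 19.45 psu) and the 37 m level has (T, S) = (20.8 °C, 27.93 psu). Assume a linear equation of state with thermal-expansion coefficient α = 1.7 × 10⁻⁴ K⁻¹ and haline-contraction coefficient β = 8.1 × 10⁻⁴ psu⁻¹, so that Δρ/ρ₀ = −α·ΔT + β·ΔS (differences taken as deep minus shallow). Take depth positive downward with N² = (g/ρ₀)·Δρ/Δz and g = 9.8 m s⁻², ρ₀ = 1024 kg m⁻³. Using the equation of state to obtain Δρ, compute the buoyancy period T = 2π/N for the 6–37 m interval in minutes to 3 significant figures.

ΔT = +6.1 K, ΔS = +8.48 psu (deep − shallow).
Δρ/ρ₀ = −αΔT + βΔS = -1.037 × 10⁻³ + 6.8688 × 10⁻³ = 5.8318 × 10⁻³, so Δρ ≈ 5.972 kg m⁻³.
N² = (g/ρ₀)·Δρ/Δz = g·(Δρ/ρ₀)/Δz = 9.8 × 5.8318 × 10⁻³ / 31 = 1.8436 × 10⁻³ s⁻².
N = √(1.8436 × 10⁻³) = 0.042937 rad s⁻¹ → T = 2π/N = 146.33 s = 2.4388 min ≈ 2.44 min.

2.44 min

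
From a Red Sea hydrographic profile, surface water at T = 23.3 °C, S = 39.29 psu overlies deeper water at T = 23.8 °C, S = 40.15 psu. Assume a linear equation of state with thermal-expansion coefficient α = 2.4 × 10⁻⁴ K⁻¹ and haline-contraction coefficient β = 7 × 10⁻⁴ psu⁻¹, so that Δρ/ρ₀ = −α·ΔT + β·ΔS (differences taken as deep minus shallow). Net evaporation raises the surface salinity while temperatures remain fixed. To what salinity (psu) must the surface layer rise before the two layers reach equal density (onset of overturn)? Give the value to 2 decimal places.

39.98 psu

Neutral buoyancy requires −α(T_deep − T_surf) + β(S_deep − S_surf′) = 0.
S_surf′ = S_deep − (α/β)·ΔT = 40.15 − (2.4 × 10⁻⁴/7 × 10⁻⁴)·(+0.5) = 39.9786 psu.
Increase required: 39.9786 − 39.29 = 0.6886 psu.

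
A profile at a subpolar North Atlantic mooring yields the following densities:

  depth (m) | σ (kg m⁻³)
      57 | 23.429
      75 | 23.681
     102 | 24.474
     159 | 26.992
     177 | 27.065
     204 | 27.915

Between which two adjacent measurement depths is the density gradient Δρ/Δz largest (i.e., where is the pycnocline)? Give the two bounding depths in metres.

Compute the density gradient over each adjacent pair:
  57–75 m: Δρ/Δz = 0.252/18 = 0.014 kg m⁻⁴
  75–102 m: Δρ/Δz = 0.793/27 = 0.029 kg m⁻⁴
  102–159 m: Δρ/Δz = 2.518/57 = 0.044 kg m⁻⁴
  159–177 m: Δρ/Δz = 0.073/18 = 4.1 × 10⁻³ kg m⁻⁴
  177–204 m: Δρ/Δz = 0.850/27 = 0.031 kg m⁻⁴
The largest gradient is in the 102–159 m interval — the pycnocline.

102–159 m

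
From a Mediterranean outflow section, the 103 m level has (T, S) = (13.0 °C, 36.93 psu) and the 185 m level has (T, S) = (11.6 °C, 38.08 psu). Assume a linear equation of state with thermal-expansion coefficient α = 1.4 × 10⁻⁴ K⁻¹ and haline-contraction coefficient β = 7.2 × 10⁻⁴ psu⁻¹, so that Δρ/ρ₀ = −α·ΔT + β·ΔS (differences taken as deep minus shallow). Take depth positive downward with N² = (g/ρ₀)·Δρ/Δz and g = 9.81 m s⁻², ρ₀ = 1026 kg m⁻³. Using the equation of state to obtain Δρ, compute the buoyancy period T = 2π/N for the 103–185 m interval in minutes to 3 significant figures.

9.46 min

ΔT = -1.4 K, ΔS = +1.15 psu (deep − shallow).
Δρ/ρ₀ = −αΔT + βΔS = 1.96 × 10⁻⁴ + 8.28 × 10⁻⁴ = 1.024 × 10⁻³, so Δρ ≈ 1.051 kg m⁻³.
N² = (g/ρ₀)·Δρ/Δz = g·(Δρ/ρ₀)/Δz = 9.81 × 1.024 × 10⁻³ / 82 = 1.2251 × 10⁻⁴ s⁻².
N = √(1.2251 × 10⁻⁴) = 0.011068 rad s⁻¹ → T = 2π/N = 567.69 s = 9.4615 min ≈ 9.46 min.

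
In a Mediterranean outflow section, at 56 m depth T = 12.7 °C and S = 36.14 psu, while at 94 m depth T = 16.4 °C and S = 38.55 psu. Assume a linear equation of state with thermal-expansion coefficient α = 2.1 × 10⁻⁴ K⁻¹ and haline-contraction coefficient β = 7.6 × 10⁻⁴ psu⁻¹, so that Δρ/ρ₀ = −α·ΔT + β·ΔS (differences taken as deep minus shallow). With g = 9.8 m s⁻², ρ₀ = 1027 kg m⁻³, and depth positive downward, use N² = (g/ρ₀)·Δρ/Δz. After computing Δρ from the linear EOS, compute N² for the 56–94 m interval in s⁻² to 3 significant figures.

2.72 × 10⁻⁴ s⁻²

ΔT = +3.7 K, ΔS = +2.41 psu (deep − shallow).
Δρ/ρ₀ = −αΔT + βΔS = -7.77 × 10⁻⁴ + 1.8316 × 10⁻³ = 1.0546 × 10⁻³, so Δρ ≈ 1.083 kg m⁻³.
N² = (g/ρ₀)·Δρ/Δz = g·(Δρ/ρ₀)/Δz = 9.8 × 1.0546 × 10⁻³ / 38 = 2.7198 × 10⁻⁴ s⁻² ≈ 2.72 × 10⁻⁴ s⁻².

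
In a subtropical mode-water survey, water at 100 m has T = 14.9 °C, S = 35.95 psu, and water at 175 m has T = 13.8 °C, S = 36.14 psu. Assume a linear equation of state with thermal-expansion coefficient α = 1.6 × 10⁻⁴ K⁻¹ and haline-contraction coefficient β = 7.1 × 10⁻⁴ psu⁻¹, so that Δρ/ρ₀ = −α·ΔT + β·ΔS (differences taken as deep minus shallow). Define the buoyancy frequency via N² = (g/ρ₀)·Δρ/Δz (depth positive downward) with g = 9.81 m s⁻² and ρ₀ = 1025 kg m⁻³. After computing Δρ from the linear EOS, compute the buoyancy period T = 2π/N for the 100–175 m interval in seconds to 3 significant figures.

ΔT = -1.1 K, ΔS = +0.19 psu (deep − shallow).
Δρ/ρ₀ = −αΔT + βΔS = 1.76 × 10⁻⁴ + 1.349 × 10⁻⁴ = 3.109 × 10⁻⁴, so Δρ ≈ 0.3187 kg m⁻³.
N² = (g/ρ₀)·Δρ/Δz = g·(Δρ/ρ₀)/Δz = 9.81 × 3.109 × 10⁻⁴ / 75 = 4.0666 × 10⁻⁵ s⁻².
N = √(4.0666 × 10⁻⁵) = 6.3770 × 10⁻³ rad s⁻¹ → T = 2π/N = 985.29 s ≈ 985 s.

985 s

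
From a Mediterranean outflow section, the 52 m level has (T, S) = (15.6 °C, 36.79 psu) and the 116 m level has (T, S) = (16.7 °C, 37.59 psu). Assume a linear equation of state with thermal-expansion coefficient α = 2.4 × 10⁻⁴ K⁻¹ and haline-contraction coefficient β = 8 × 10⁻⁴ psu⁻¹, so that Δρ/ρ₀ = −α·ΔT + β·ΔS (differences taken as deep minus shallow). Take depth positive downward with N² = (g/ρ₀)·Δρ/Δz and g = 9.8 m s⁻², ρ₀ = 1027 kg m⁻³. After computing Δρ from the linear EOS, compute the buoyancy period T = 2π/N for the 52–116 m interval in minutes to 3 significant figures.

ΔT = +1.1 K, ΔS = +0.80 psu (deep − shallow).
Δρ/ρ₀ = −αΔT + βΔS = -2.64 × 10⁻⁴ + 6.40 × 10⁻⁴ = 3.76 × 10⁻⁴, so Δρ ≈ 0.3862 kg m⁻³.
N² = (g/ρ₀)·Δρ/Δz = g·(Δρ/ρ₀)/Δz = 9.8 × 3.76 × 10⁻⁴ / 64 = 5.7575 × 10⁻⁵ s⁻².
N = √(5.7575 × 10⁻⁵) = 7.5878 × 10⁻³ rad s⁻¹ → T = 2π/N = 828.06 s = 13.801 min ≈ 13.8 min.

13.8 min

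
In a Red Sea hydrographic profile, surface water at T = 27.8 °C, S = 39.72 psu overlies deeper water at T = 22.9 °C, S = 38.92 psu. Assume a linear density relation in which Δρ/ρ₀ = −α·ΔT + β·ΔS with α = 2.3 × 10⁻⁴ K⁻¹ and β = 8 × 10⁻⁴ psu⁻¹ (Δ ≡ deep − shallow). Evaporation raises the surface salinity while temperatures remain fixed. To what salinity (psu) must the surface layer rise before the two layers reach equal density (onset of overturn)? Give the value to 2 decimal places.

Neutral buoyancy requires −α(T_deep − T_surf) + β(S_deep − S_surf′) = 0.
S_surf′ = S_deep − (α/β)·ΔT = 38.92 − (2.3 × 10⁻⁴/8 × 10⁻⁴)·(-4.9) = 40.3287 psu.
Increase required: 40.3287 − 39.72 = 0.6087 psu.

40.33 psu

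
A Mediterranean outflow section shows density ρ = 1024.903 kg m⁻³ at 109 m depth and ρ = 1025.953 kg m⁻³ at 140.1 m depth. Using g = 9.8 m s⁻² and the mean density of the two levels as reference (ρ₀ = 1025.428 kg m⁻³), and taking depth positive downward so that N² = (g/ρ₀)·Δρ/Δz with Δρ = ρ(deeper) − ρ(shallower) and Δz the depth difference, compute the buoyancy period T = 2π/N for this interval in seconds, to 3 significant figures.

Δρ = 1025.953 − 1024.903 = 1.050 kg m⁻³ over Δz = 140.1 − 109 = 31.1 m.
N² = (9.8/1025.428) × (1.050/31.1) = 3.2266 × 10⁻⁴ s⁻².
N = √(3.2266 × 10⁻⁴) = 0.017963 rad s⁻¹, so T = 2π/N = 349.78 s ≈ 350 s.
N² > 0, so the interval is statically stable.

350 s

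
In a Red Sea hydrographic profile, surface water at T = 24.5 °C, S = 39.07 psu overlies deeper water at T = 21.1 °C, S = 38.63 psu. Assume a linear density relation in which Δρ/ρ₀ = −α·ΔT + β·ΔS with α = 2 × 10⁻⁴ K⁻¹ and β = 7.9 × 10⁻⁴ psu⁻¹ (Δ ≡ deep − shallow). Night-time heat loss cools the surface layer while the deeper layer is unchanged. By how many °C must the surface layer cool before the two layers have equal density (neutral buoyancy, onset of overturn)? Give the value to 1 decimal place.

Neutral buoyancy requires Δρ = 0, i.e. −α(T_deep − T_surf′) + β(S_deep − S_surf) = 0.
T_surf′ = T_deep − (β/α)·ΔS = 21.1 − (7.9 × 10⁻⁴/2 × 10⁻⁴)·(-0.44) = 22.838 °C.
Cooling required: 24.5 − (22.838) = 1.662 °C.

1.7 °C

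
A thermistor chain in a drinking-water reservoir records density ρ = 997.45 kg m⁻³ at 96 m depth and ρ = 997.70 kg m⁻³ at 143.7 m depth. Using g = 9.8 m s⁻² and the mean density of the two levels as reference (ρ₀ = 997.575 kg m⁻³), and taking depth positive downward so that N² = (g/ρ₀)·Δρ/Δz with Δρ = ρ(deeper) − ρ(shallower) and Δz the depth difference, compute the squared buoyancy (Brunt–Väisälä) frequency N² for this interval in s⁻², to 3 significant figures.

5.15 × 10⁻⁵ s⁻²

Δρ = 997.70 − 997.45 = 0.25 kg m⁻³ over Δz = 143.7 − 96 = 47.7 m.
N² = (9.8/997.575) × (0.25/47.7) = 5.1488 × 10⁻⁵ s⁻² ≈ 5.15 × 10⁻⁵ s⁻².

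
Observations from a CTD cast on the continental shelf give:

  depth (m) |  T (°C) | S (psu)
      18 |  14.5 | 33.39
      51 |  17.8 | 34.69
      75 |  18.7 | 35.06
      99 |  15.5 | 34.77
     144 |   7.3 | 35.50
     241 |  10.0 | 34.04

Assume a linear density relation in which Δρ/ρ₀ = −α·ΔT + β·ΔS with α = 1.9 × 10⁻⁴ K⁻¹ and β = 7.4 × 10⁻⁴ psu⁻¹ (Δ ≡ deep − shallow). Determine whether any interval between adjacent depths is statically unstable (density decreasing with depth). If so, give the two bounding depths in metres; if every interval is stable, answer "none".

Evaluate Δρ/ρ₀ = −αΔT + βΔS across each adjacent pair:
  18–51 m: −αΔT+βΔS = −(1.9 × 10⁻⁴)(+3.3)+(7.4 × 10⁻⁴)(+1.30) = 3.4 × 10⁻⁴ → stable
  51–75 m: −αΔT+βΔS = −(1.9 × 10⁻⁴)(+0.9)+(7.4 × 10⁻⁴)(+0.37) = 1.0 × 10⁻⁴ → stable
  75–99 m: −αΔT+βΔS = −(1.9 × 10⁻⁴)(-3.2)+(7.4 × 10⁻⁴)(-0.29) = 3.9 × 10⁻⁴ → stable
  99–144 m: −αΔT+βΔS = −(1.9 × 10⁻⁴)(-8.2)+(7.4 × 10⁻⁴)(+0.73) = 2.1 × 10⁻³ → stable
  144–241 m: −αΔT+βΔS = −(1.9 × 10⁻⁴)(+2.7)+(7.4 × 10⁻⁴)(-1.46) = -1.6 × 10⁻³ → UNSTABLE
The 144–241 m interval has Δρ < 0: lighter water underlies denser water.

144–241 m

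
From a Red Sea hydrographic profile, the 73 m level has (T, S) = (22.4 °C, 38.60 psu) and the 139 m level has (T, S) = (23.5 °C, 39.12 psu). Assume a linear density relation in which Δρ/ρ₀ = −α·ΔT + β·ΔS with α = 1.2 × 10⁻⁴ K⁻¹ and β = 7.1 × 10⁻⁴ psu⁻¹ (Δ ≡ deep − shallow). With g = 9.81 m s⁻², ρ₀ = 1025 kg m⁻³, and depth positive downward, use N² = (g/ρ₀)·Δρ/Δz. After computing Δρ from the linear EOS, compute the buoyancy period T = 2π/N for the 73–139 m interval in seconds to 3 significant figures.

1.06 × 10³ s

ΔT = +1.1 K, ΔS = +0.52 psu (deep − shallow).
Δρ/ρ₀ = −αΔT + βΔS = -1.32 × 10⁻⁴ + 3.692 × 10⁻⁴ = 2.372 × 10⁻⁴, so Δρ ≈ 0.2431 kg m⁻³.
N² = (g/ρ₀)·Δρ/Δz = g·(Δρ/ρ₀)/Δz = 9.81 × 2.372 × 10⁻⁴ / 66 = 3.5257 × 10⁻⁵ s⁻².
N = √(3.5257 × 10⁻⁵) = 5.9378 × 10⁻³ rad s⁻¹ → T = 2π/N = 1.0582 × 10³ s ≈ 1.06 × 10³ s.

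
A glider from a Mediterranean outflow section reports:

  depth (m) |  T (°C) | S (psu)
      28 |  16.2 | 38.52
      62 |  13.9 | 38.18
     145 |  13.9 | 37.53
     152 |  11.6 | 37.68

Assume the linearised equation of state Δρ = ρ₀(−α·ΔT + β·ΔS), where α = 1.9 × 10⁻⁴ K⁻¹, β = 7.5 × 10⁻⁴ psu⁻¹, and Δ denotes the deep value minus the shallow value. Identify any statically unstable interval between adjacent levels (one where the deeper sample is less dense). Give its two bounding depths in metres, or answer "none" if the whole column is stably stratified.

62–145 m

Evaluate Δρ/ρ₀ = −αΔT + βΔS across each adjacent pair:
  28–62 m: −αΔT+βΔS = −(1.9 × 10⁻⁴)(-2.3)+(7.5 × 10⁻⁴)(-0.34) = 1.8 × 10⁻⁴ → stable
  62–145 m: −αΔT+βΔS = −(1.9 × 10⁻⁴)(+0.0)+(7.5 × 10⁻⁴)(-0.65) = -4.9 × 10⁻⁴ → UNSTABLE
  145–152 m: −αΔT+βΔS = −(1.9 × 10⁻⁴)(-2.3)+(7.5 × 10⁻⁴)(+0.15) = 5.5 × 10⁻⁴ → stable
The 62–145 m interval has Δρ < 0: lighter water underlies denser water.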